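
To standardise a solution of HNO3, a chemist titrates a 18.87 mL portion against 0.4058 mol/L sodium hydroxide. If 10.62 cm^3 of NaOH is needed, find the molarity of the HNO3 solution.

0.228 M

n(NaOH) delivered = 0.4058 x 0.01062 = 0.004310 mol.
For a 1:1 reaction, n(HNO3) = 0.004310 mol.
[HNO3] = 0.004310 mol / 0.01887 L = 0.228 M.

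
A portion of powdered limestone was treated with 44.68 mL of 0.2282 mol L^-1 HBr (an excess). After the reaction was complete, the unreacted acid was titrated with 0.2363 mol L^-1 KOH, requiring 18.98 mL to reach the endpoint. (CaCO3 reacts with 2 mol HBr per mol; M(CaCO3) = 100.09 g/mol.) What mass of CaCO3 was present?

Total n(HBr) added = 0.2282 x 0.04468 = 0.01020 mol.
n(KOH) used = 0.2363 x 0.01898 = 0.004485 mol, which equals the excess n(HBr).
So n(HBr) consumed by the sample = 0.01020 - 0.004485 = 0.005711 mol.
n(CaCO3) = 0.005711 / 2 = 0.002856 mol.
mass = 0.002856 mol x 100.09 g/mol = 0.286 g.

0.286 g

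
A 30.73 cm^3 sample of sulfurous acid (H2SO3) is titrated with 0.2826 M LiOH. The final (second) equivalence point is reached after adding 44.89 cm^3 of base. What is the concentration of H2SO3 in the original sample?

0.206 M

n(LiOH) = 0.2826 x 0.04489 = 0.01269 mol.
At the final (second) equivalence point, 2 mol OH^- react per mol H2SO3, so n(H2SO3) = 0.01269 / 2 = 0.006343 mol.
[H2SO3] = 0.006343 / 0.03073 L = 0.206 M.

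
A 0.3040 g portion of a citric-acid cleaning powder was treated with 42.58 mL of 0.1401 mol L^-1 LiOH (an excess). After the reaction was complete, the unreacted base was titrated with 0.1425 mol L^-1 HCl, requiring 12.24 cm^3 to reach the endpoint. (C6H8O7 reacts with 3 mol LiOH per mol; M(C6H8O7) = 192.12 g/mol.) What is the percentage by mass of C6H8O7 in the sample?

88.9%

Total n(LiOH) added = 0.1401 x 0.04258 = 0.005965 mol.
n(HCl) used = 0.1425 x 0.01224 = 0.001744 mol, which equals the excess n(LiOH).
So n(LiOH) consumed by the sample = 0.005965 - 0.001744 = 0.004221 mol.
n(C6H8O7) = 0.004221 / 3 = 0.001407 mol.
mass C6H8O7 = 0.001407 x 192.12 = 0.2703 g, so %C6H8O7 = 0.2703/0.3040 x 100 = 88.9%.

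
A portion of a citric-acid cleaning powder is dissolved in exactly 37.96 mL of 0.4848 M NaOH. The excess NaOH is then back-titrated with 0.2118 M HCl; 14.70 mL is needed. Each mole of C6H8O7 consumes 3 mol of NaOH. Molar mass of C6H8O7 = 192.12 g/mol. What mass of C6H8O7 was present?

Total n(NaOH) added = 0.4848 x 0.03796 = 0.01840 mol.
n(HCl) used = 0.2118 x 0.01470 = 0.003113 mol, which equals the excess n(NaOH).
So n(NaOH) consumed by the sample = 0.01840 - 0.003113 = 0.01529 mol.
n(C6H8O7) = 0.01529 / 3 = 0.005097 mol.
mass = 0.005097 mol x 192.12 g/mol = 0.979 g.

0.979 g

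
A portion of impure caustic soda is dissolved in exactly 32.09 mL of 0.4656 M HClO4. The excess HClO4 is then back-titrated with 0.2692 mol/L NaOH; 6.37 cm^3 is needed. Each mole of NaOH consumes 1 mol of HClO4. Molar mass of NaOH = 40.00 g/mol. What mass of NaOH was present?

0.529 g

Total n(HClO4) added = 0.4656 x 0.03209 = 0.01494 mol.
n(NaOH) used = 0.2692 x 0.006370 = 0.001715 mol, which equals the excess n(HClO4).
So n(HClO4) consumed by the sample = 0.01494 - 0.001715 = 0.01323 mol.
n(NaOH) = 0.01323 / 1 = 0.01323 mol.
mass = 0.01323 mol x 40.00 g/mol = 0.529 g.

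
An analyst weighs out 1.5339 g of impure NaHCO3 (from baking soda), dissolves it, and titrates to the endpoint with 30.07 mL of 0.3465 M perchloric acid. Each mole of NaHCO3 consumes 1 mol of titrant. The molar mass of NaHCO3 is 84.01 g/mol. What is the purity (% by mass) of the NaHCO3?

57.1%

n(HClO4) = 0.3465 x 0.03007 = 0.01042 mol.
n(NaHCO3) = 0.01042 / 1 = 0.01042 mol.
mass of NaHCO3 = 0.01042 x 84.01 = 0.8753 g.
% purity = 0.8753 / 1.5339 x 100 = 57.1%.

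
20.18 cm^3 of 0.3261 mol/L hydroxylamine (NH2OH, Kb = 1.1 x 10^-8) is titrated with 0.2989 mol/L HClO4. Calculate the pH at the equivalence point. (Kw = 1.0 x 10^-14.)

3.42

n(NH2OH) = 0.3261 x 0.02018 = 0.006581 mol; V(HClO4) at equivalence = 0.006581/0.2989 = 0.02202 L.
At equivalence the base is fully converted to NH3OH+; total volume = 0.04220 L, so [NH3OH+] = 0.006581/0.04220 = 0.1560 M.
Ka(NH3OH+) = Kw/Kb = 1.0e-14 / 1.1 x 10^-8 = 9.09e-7.
[H^+] = sqrt(Ka x [NH3OH+]) = sqrt(9.09e-7 x 0.1560) = 0.000377 M.
pH = -log(0.000377) = 3.42.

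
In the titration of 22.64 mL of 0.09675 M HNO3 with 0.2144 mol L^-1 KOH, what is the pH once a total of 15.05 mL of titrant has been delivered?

12.44

n(acid) = 0.09675 x 0.02264 = 0.002190 mol; n(KOH) added = 0.2144 x 0.01505 = 0.003227 mol.
Base is in excess by 0.003227 - 0.002190 = 0.001036 mol in a total volume of 0.03769 L.
[OH^-] = 0.001036/0.03769 = 0.02750 M, so pOH = 1.56 and pH = 14.00 - 1.56 = 12.44.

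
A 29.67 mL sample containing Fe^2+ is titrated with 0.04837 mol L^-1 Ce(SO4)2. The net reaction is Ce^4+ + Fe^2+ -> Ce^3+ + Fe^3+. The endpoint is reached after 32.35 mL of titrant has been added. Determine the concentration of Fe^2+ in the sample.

n(Ce(SO4)2) = 0.04837 x 0.03235 = 0.001565 mol.
From the balanced equation, 1 mol Ce(SO4)2 reacts with 1 mol Fe^2+, so n(Fe^2+) = 0.001565 x 1/1 = 0.001565 mol.
[Fe^2+] = 0.001565 / 0.02967 L = 0.0527 M.

0.0527 M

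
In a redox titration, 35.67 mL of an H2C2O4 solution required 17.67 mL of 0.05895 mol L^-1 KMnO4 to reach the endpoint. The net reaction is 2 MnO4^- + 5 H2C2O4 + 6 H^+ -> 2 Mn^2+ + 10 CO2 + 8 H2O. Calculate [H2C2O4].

n(KMnO4) = 0.05895 x 0.01767 = 0.001042 mol.
From the balanced equation, 2 mol KMnO4 reacts with 5 mol H2C2O4, so n(H2C2O4) = 0.001042 x 5/2 = 0.002604 mol.
[H2C2O4] = 0.002604 / 0.03567 L = 0.0730 M.

0.0730 M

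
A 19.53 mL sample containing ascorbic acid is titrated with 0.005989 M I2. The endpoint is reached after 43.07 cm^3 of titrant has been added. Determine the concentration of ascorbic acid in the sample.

n(I2) = 0.005989 x 0.04307 = 0.0002579 mol.
From the balanced equation, 1 mol I2 reacts with 1 mol ascorbic acid, so n(ascorbic acid) = 0.0002579 x 1/1 = 0.0002579 mol.
[ascorbic acid] = 0.0002579 / 0.01953 L = 0.0132 M.

0.0132 M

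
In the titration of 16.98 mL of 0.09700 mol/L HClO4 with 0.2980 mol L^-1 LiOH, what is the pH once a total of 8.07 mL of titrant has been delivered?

n(acid) = 0.09700 x 0.01698 = 0.001647 mol; n(LiOH) added = 0.2980 x 0.008070 = 0.002405 mol.
Base is in excess by 0.002405 - 0.001647 = 0.0007578 mol in a total volume of 0.02505 L.
[OH^-] = 0.0007578/0.02505 = 0.03025 M, so pOH = 1.52 and pH = 14.00 - 1.52 = 12.48.

12.48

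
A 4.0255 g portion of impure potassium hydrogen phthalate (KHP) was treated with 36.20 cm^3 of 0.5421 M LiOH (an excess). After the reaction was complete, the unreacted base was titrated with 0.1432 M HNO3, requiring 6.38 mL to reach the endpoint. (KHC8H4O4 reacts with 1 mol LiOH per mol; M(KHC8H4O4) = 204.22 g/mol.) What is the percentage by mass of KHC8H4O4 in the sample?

Total n(LiOH) added = 0.5421 x 0.03620 = 0.01962 mol.
n(HNO3) used = 0.1432 x 0.006380 = 0.0009136 mol, which equals the excess n(LiOH).
So n(LiOH) consumed by the sample = 0.01962 - 0.0009136 = 0.01871 mol.
n(KHC8H4O4) = 0.01871 / 1 = 0.01871 mol.
mass KHC8H4O4 = 0.01871 x 204.22 = 3.821 g, so %KHC8H4O4 = 3.821/4.0255 x 100 = 94.9%.

94.9%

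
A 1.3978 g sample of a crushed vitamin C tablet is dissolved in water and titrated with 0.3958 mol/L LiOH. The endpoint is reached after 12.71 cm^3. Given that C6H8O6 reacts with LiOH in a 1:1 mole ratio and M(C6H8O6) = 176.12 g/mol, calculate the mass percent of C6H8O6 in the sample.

63.4%

n(LiOH) = 0.3958 x 0.01271 = 0.005031 mol.
n(C6H8O6) = 0.005031 / 1 = 0.005031 mol.
mass of C6H8O6 = 0.005031 x 176.12 = 0.8860 g.
% purity = 0.8860 / 1.3978 x 100 = 63.4%.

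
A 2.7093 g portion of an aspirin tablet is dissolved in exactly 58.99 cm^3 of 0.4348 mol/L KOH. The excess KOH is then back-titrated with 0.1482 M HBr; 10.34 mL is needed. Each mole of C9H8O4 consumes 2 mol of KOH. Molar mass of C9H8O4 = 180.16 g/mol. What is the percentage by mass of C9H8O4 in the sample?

Total n(KOH) added = 0.4348 x 0.05899 = 0.02565 mol.
n(HBr) used = 0.1482 x 0.01034 = 0.001532 mol, which equals the excess n(KOH).
So n(KOH) consumed by the sample = 0.02565 - 0.001532 = 0.02412 mol.
n(C9H8O4) = 0.02412 / 2 = 0.01206 mol.
mass C9H8O4 = 0.01206 x 180.16 = 2.172 g, so %C9H8O4 = 2.172/2.7093 x 100 = 80.2%.

80.2%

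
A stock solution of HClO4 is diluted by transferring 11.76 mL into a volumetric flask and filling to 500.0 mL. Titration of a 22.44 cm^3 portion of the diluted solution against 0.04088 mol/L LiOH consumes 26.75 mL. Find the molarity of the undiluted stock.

n(LiOH) = 0.04088 x 0.02675 = 0.001094 mol.
n(HClO4) in the aliquot = 0.001094 mol.
[diluted HClO4] = 0.001094 / 0.02244 = 0.04873 M.
Dilution factor = 500.0/11.76 = 42.52, so [stock] = 0.04873 x 42.52 = 2.07 M.

2.07 M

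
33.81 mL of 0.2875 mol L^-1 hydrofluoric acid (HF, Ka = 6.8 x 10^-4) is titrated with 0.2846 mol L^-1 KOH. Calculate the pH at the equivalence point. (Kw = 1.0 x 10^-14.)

n(HF) = 0.2875 x 0.03381 = 0.009720 mol; V(KOH) at equivalence = 0.009720/0.2846 = 0.03415 L.
At equivalence all the acid is converted to F-; total volume = 0.03381 + 0.03415 = 0.06796 L, so [F-] = 0.009720/0.06796 = 0.1430 M.
Kb = Kw/Ka = 1.0e-14 / 6.8 x 10^-4 = 1.47e-11.
[OH^-] = sqrt(Kb x [F-]) = sqrt(1.47e-11 x 0.1430) = 1.45e-6 M.
pOH = 5.84, so pH = 14.00 - 5.84 = 8.16.

8.16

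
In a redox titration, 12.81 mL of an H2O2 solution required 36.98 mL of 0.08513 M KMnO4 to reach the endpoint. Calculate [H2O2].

0.614 M

n(KMnO4) = 0.08513 x 0.03698 = 0.003148 mol.
From the balanced equation, 2 mol KMnO4 reacts with 5 mol H2O2, so n(H2O2) = 0.003148 x 5/2 = 0.007870 mol.
[H2O2] = 0.007870 / 0.01281 L = 0.614 M.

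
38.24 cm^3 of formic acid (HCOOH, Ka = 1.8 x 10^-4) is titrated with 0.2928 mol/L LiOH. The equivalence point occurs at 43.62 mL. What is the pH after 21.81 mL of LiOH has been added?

3.74

21.81 mL is exactly half the equivalence volume (43.62/2), i.e. the half-equivalence point.
There, n(HA) = n(A^-), so pH = pKa = -log(1.8 x 10^-4) = 3.74.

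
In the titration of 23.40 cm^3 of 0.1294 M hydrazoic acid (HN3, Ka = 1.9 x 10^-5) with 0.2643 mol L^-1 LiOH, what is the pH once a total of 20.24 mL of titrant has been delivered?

n(acid) = 0.1294 x 0.02340 = 0.003028 mol; n(LiOH) added = 0.2643 x 0.02024 = 0.005349 mol.
Base is in excess by 0.005349 - 0.003028 = 0.002321 mol in a total volume of 0.04364 L.
[OH^-] = 0.002321/0.04364 = 0.05320 M, so pOH = 1.27 and pH = 14.00 - 1.27 = 12.73.

12.73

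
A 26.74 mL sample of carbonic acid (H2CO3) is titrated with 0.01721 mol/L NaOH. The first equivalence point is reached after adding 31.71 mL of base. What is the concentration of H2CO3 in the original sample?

n(NaOH) = 0.01721 x 0.03171 = 0.0005457 mol.
At the first equivalence point, 1 mol OH^- react per mol H2CO3, so n(H2CO3) = 0.0005457 / 1 = 0.0005457 mol.
[H2CO3] = 0.0005457 / 0.02674 L = 0.0204 M.

0.0204 M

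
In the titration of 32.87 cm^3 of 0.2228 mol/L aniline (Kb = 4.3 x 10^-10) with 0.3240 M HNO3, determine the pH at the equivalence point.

2.76

n(C6H5NH2) = 0.2228 x 0.03287 = 0.007323 mol; V(HNO3) at equivalence = 0.007323/0.3240 = 0.02260 L.
At equivalence the base is fully converted to C6H5NH3+; total volume = 0.05547 L, so [C6H5NH3+] = 0.007323/0.05547 = 0.1320 M.
Ka(C6H5NH3+) = Kw/Kb = 1.0e-14 / 4.3 x 10^-10 = 2.33e-5.
[H^+] = sqrt(Ka x [C6H5NH3+]) = sqrt(2.33e-5 x 0.1320) = 0.00175 M.
pH = -log(0.00175) = 2.76.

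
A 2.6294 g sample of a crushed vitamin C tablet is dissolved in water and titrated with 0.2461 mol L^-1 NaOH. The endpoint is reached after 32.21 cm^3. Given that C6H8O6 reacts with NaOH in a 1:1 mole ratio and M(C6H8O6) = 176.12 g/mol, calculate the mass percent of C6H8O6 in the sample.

53.1%

n(NaOH) = 0.2461 x 0.03221 = 0.007927 mol.
n(C6H8O6) = 0.007927 / 1 = 0.007927 mol.
mass of C6H8O6 = 0.007927 x 176.12 = 1.396 g.
% purity = 1.396 / 2.6294 x 100 = 53.1%.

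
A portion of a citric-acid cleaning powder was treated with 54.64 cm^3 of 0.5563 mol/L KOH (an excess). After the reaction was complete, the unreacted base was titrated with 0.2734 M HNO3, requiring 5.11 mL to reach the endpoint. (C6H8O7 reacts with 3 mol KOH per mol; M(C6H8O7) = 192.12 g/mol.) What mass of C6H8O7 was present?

Total n(KOH) added = 0.5563 x 0.05464 = 0.03040 mol.
n(HNO3) used = 0.2734 x 0.005110 = 0.001397 mol, which equals the excess n(KOH).
So n(KOH) consumed by the sample = 0.03040 - 0.001397 = 0.02900 mol.
n(C6H8O7) = 0.02900 / 3 = 0.009666 mol.
mass = 0.009666 mol x 192.12 g/mol = 1.86 g.

1.86 g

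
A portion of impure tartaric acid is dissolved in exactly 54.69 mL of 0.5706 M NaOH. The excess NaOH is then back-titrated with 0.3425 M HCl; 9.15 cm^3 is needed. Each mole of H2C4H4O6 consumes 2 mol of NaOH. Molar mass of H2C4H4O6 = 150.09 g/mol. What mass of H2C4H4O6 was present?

Total n(NaOH) added = 0.5706 x 0.05469 = 0.03121 mol.
n(HCl) used = 0.3425 x 0.009150 = 0.003134 mol, which equals the excess n(NaOH).
So n(NaOH) consumed by the sample = 0.03121 - 0.003134 = 0.02807 mol.
n(H2C4H4O6) = 0.02807 / 2 = 0.01404 mol.
mass = 0.01404 mol x 150.09 g/mol = 2.11 g.

2.11 g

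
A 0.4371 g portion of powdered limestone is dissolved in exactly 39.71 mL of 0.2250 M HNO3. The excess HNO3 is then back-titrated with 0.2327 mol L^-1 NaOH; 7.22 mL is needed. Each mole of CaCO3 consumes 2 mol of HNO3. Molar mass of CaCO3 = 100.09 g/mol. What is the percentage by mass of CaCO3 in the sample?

Total n(HNO3) added = 0.2250 x 0.03971 = 0.008935 mol.
n(NaOH) used = 0.2327 x 0.007220 = 0.001680 mol, which equals the excess n(HNO3).
So n(HNO3) consumed by the sample = 0.008935 - 0.001680 = 0.007255 mol.
n(CaCO3) = 0.007255 / 2 = 0.003627 mol.
mass CaCO3 = 0.003627 x 100.09 = 0.3631 g, so %CaCO3 = 0.3631/0.4371 x 100 = 83.1%.

83.1%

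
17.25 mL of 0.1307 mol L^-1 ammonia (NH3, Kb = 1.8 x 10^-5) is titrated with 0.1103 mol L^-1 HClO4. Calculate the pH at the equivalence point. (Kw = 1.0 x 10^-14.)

n(NH3) = 0.1307 x 0.01725 = 0.002255 mol; V(HClO4) at equivalence = 0.002255/0.1103 = 0.02044 L.
At equivalence the base is fully converted to NH4+; total volume = 0.03769 L, so [NH4+] = 0.002255/0.03769 = 0.05982 M.
Ka(NH4+) = Kw/Kb = 1.0e-14 / 1.8 x 10^-5 = 5.56e-10.
[H^+] = sqrt(Ka x [NH4+]) = sqrt(5.56e-10 x 0.05982) = 5.76e-6 M.
pH = -log(5.76e-6) = 5.24.

5.24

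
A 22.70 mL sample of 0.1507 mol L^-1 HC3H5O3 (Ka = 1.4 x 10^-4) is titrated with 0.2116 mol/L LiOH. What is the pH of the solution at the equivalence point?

n(HC3H5O3) = 0.1507 x 0.02270 = 0.003421 mol; V(LiOH) at equivalence = 0.003421/0.2116 = 0.01617 L.
At equivalence all the acid is converted to C3H5O3-; total volume = 0.02270 + 0.01617 = 0.03887 L, so [C3H5O3-] = 0.003421/0.03887 = 0.08802 M.
Kb = Kw/Ka = 1.0e-14 / 1.4 x 10^-4 = 7.14e-11.
[OH^-] = sqrt(Kb x [C3H5O3-]) = sqrt(7.14e-11 x 0.08802) = 2.51e-6 M.
pOH = 5.60, so pH = 14.00 - 5.60 = 8.40.

8.40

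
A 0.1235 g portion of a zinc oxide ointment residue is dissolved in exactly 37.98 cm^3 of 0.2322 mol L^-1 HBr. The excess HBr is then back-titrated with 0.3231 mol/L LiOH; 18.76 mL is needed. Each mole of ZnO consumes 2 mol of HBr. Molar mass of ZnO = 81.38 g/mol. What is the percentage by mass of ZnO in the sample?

Total n(HBr) added = 0.2322 x 0.03798 = 0.008819 mol.
n(LiOH) used = 0.3231 x 0.01876 = 0.006061 mol, which equals the excess n(HBr).
So n(HBr) consumed by the sample = 0.008819 - 0.006061 = 0.002758 mol.
n(ZnO) = 0.002758 / 2 = 0.001379 mol.
mass ZnO = 0.001379 x 81.38 = 0.1122 g, so %ZnO = 0.1122/0.1235 x 100 = 90.9%.

90.9%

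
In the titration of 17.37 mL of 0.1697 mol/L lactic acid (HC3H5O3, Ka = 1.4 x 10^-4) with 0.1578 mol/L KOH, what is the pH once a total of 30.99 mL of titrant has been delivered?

n(acid) = 0.1697 x 0.01737 = 0.002948 mol; n(KOH) added = 0.1578 x 0.03099 = 0.004890 mol.
Base is in excess by 0.004890 - 0.002948 = 0.001943 mol in a total volume of 0.04836 L.
[OH^-] = 0.001943/0.04836 = 0.04017 M, so pOH = 1.40 and pH = 14.00 - 1.40 = 12.60.

12.60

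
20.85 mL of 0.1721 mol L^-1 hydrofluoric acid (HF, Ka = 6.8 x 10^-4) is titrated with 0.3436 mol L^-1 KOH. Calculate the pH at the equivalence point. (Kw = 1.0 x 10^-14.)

8.11

n(HF) = 0.1721 x 0.02085 = 0.003588 mol; V(KOH) at equivalence = 0.003588/0.3436 = 0.01044 L.
At equivalence all the acid is converted to F-; total volume = 0.02085 + 0.01044 = 0.03129 L, so [F-] = 0.003588/0.03129 = 0.1147 M.
Kb = Kw/Ka = 1.0e-14 / 6.8 x 10^-4 = 1.47e-11.
[OH^-] = sqrt(Kb x [F-]) = sqrt(1.47e-11 x 0.1147) = 1.30e-6 M.
pOH = 5.89, so pH = 14.00 - 5.89 = 8.11.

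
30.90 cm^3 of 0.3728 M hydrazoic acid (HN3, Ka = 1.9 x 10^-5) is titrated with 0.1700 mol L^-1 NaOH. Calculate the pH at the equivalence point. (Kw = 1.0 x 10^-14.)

n(HN3) = 0.3728 x 0.03090 = 0.01152 mol; V(NaOH) at equivalence = 0.01152/0.1700 = 0.06776 L.
At equivalence all the acid is converted to N3-; total volume = 0.03090 + 0.06776 = 0.09866 L, so [N3-] = 0.01152/0.09866 = 0.1168 M.
Kb = Kw/Ka = 1.0e-14 / 1.9 x 10^-5 = 5.26e-10.
[OH^-] = sqrt(Kb x [N3-]) = sqrt(5.26e-10 x 0.1168) = 7.84e-6 M.
pOH = 5.11, so pH = 14.00 - 5.11 = 8.89.

8.89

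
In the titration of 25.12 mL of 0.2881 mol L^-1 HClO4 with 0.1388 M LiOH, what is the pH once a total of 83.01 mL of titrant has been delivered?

12.60

n(acid) = 0.2881 x 0.02512 = 0.007237 mol; n(LiOH) added = 0.1388 x 0.08301 = 0.01152 mol.
Base is in excess by 0.01152 - 0.007237 = 0.004285 mol in a total volume of 0.1081 L.
[OH^-] = 0.004285/0.1081 = 0.03963 M, so pOH = 1.40 and pH = 14.00 - 1.40 = 12.60.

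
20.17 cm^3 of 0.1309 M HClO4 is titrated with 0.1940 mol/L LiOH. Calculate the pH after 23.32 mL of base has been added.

12.64

n(acid) = 0.1309 x 0.02017 = 0.002640 mol; n(LiOH) added = 0.1940 x 0.02332 = 0.004524 mol.
Base is in excess by 0.004524 - 0.002640 = 0.001884 mol in a total volume of 0.04349 L.
[OH^-] = 0.001884/0.04349 = 0.04332 M, so pOH = 1.36 and pH = 14.00 - 1.36 = 12.64.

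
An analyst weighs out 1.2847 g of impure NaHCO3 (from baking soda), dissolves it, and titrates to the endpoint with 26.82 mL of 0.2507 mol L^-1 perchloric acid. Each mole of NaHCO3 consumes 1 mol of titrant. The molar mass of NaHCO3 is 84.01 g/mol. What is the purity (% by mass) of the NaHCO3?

n(HClO4) = 0.2507 x 0.02682 = 0.006724 mol.
n(NaHCO3) = 0.006724 / 1 = 0.006724 mol.
mass of NaHCO3 = 0.006724 x 84.01 = 0.5649 g.
% purity = 0.5649 / 1.2847 x 100 = 44.0%.

44.0%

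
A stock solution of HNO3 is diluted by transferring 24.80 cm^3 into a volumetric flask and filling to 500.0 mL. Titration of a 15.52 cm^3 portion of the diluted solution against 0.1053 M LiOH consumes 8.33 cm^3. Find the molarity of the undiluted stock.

n(LiOH) = 0.1053 x 0.008330 = 0.0008771 mol.
n(HNO3) in the aliquot = 0.0008771 mol.
[diluted HNO3] = 0.0008771 / 0.01552 = 0.05652 M.
Dilution factor = 500.0/24.80 = 20.16, so [stock] = 0.05652 x 20.16 = 1.14 M.

1.14 M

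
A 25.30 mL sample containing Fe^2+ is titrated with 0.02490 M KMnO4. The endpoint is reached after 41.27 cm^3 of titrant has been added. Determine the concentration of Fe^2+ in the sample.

n(KMnO4) = 0.02490 x 0.04127 = 0.001028 mol.
From the balanced equation, 1 mol KMnO4 reacts with 5 mol Fe^2+, so n(Fe^2+) = 0.001028 x 5/1 = 0.005138 mol.
[Fe^2+] = 0.005138 / 0.02530 L = 0.203 M.

0.203 M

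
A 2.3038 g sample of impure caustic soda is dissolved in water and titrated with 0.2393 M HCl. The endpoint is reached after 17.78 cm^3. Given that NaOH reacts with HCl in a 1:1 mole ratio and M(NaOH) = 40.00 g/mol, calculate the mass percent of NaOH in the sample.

n(HCl) = 0.2393 x 0.01778 = 0.004255 mol.
n(NaOH) = 0.004255 / 1 = 0.004255 mol.
mass of NaOH = 0.004255 x 40.00 = 0.1702 g.
% purity = 0.1702 / 2.3038 x 100 = 7.39%.

7.39%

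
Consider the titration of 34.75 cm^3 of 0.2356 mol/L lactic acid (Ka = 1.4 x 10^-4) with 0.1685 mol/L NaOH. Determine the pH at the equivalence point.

8.42

n(HC3H5O3) = 0.2356 x 0.03475 = 0.008187 mol; V(NaOH) at equivalence = 0.008187/0.1685 = 0.04859 L.
At equivalence all the acid is converted to C3H5O3-; total volume = 0.03475 + 0.04859 = 0.08334 L, so [C3H5O3-] = 0.008187/0.08334 = 0.09824 M.
Kb = Kw/Ka = 1.0e-14 / 1.4 x 10^-4 = 7.14e-11.
[OH^-] = sqrt(Kb x [C3H5O3-]) = sqrt(7.14e-11 x 0.09824) = 2.65e-6 M.
pOH = 5.58, so pH = 14.00 - 5.58 = 8.42.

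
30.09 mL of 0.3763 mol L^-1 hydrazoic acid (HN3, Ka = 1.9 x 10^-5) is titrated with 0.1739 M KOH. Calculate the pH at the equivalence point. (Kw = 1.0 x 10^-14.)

n(HN3) = 0.3763 x 0.03009 = 0.01132 mol; V(KOH) at equivalence = 0.01132/0.1739 = 0.06511 L.
At equivalence all the acid is converted to N3-; total volume = 0.03009 + 0.06511 = 0.09520 L, so [N3-] = 0.01132/0.09520 = 0.1189 M.
Kb = Kw/Ka = 1.0e-14 / 1.9 x 10^-5 = 5.26e-10.
[OH^-] = sqrt(Kb x [N3-]) = sqrt(5.26e-10 x 0.1189) = 7.91e-6 M.
pOH = 5.10, so pH = 14.00 - 5.10 = 8.90.

8.90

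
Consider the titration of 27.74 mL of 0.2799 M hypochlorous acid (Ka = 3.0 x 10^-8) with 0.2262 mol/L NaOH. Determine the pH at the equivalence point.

n(HClO) = 0.2799 x 0.02774 = 0.007764 mol; V(NaOH) at equivalence = 0.007764/0.2262 = 0.03433 L.
At equivalence all the acid is converted to ClO-; total volume = 0.02774 + 0.03433 = 0.06207 L, so [ClO-] = 0.007764/0.06207 = 0.1251 M.
Kb = Kw/Ka = 1.0e-14 / 3.0 x 10^-8 = 3.33e-7.
[OH^-] = sqrt(Kb x [ClO-]) = sqrt(3.33e-7 x 0.1251) = 0.000204 M.
pOH = 3.69, so pH = 14.00 - 3.69 = 10.31.

10.31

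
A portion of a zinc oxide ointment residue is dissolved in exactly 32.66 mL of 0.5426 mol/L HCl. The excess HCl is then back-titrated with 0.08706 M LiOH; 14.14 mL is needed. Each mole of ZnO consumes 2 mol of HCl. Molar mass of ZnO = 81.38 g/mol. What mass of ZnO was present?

0.671 g

Total n(HCl) added = 0.5426 x 0.03266 = 0.01772 mol.
n(LiOH) used = 0.08706 x 0.01414 = 0.001231 mol, which equals the excess n(HCl).
So n(HCl) consumed by the sample = 0.01772 - 0.001231 = 0.01649 mol.
n(ZnO) = 0.01649 / 2 = 0.008245 mol.
mass = 0.008245 mol x 81.38 g/mol = 0.671 g.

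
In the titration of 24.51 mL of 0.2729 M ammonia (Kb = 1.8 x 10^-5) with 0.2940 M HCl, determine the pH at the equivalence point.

n(NH3) = 0.2729 x 0.02451 = 0.006689 mol; V(HCl) at equivalence = 0.006689/0.2940 = 0.02275 L.
At equivalence the base is fully converted to NH4+; total volume = 0.04726 L, so [NH4+] = 0.006689/0.04726 = 0.1415 M.
Ka(NH4+) = Kw/Kb = 1.0e-14 / 1.8 x 10^-5 = 5.56e-10.
[H^+] = sqrt(Ka x [NH4+]) = sqrt(5.56e-10 x 0.1415) = 8.87e-6 M.
pH = -log(8.87e-6) = 5.05.

5.05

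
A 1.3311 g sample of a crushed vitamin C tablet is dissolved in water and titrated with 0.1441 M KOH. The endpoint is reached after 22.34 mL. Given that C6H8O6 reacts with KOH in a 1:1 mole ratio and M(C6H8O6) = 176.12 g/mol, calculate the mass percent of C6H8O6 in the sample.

42.6%

n(KOH) = 0.1441 x 0.02234 = 0.003219 mol.
n(C6H8O6) = 0.003219 / 1 = 0.003219 mol.
mass of C6H8O6 = 0.003219 x 176.12 = 0.5670 g.
% purity = 0.5670 / 1.3311 x 100 = 42.6%.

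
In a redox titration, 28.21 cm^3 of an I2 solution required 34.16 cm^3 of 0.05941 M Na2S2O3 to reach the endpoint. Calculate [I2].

0.0360 M

n(Na2S2O3) = 0.05941 x 0.03416 = 0.002029 mol.
From the balanced equation, 2 mol Na2S2O3 reacts with 1 mol I2, so n(I2) = 0.002029 x 1/2 = 0.001015 mol.
[I2] = 0.001015 / 0.02821 L = 0.0360 M.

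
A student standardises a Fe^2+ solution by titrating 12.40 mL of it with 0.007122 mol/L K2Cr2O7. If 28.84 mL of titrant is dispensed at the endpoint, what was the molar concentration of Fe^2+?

n(K2Cr2O7) = 0.007122 x 0.02884 = 0.0002054 mol.
From the balanced equation, 1 mol K2Cr2O7 reacts with 6 mol Fe^2+, so n(Fe^2+) = 0.0002054 x 6/1 = 0.001232 mol.
[Fe^2+] = 0.001232 / 0.01240 L = 0.0994 M.

0.0994 M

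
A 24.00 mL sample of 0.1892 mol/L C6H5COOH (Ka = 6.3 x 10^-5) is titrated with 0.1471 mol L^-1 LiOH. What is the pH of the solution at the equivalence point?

8.56

n(C6H5COOH) = 0.1892 x 0.02400 = 0.004541 mol; V(LiOH) at equivalence = 0.004541/0.1471 = 0.03087 L.
At equivalence all the acid is converted to C6H5COO-; total volume = 0.02400 + 0.03087 = 0.05487 L, so [C6H5COO-] = 0.004541/0.05487 = 0.08276 M.
Kb = Kw/Ka = 1.0e-14 / 6.3 x 10^-5 = 1.59e-10.
[OH^-] = sqrt(Kb x [C6H5COO-]) = sqrt(1.59e-10 x 0.08276) = 3.62e-6 M.
pOH = 5.44, so pH = 14.00 - 5.44 = 8.56.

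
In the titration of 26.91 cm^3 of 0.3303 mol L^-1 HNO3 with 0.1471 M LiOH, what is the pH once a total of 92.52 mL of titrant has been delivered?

12.60

n(acid) = 0.3303 x 0.02691 = 0.008888 mol; n(LiOH) added = 0.1471 x 0.09252 = 0.01361 mol.
Base is in excess by 0.01361 - 0.008888 = 0.004721 mol in a total volume of 0.1194 L.
[OH^-] = 0.004721/0.1194 = 0.03953 M, so pOH = 1.40 and pH = 14.00 - 1.40 = 12.60.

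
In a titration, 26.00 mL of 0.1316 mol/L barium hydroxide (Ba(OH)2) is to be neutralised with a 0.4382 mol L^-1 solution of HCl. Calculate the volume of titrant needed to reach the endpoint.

n(Ba(OH)2) = 0.1316 mol/L x 0.02600 L = 0.003422 mol.
The neutralisation is 1 Ba(OH)2 : 2 HCl, so n(HCl) = 0.003422 x 2/1 = 0.006843 mol.
V(HCl) = 0.006843 / 0.4382 = 0.01562 L = 15.6 mL.

15.6 mL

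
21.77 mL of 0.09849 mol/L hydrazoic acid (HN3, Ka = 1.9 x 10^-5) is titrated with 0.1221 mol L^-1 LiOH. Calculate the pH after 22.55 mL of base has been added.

12.14

n(acid) = 0.09849 x 0.02177 = 0.002144 mol; n(LiOH) added = 0.1221 x 0.02255 = 0.002753 mol.
Base is in excess by 0.002753 - 0.002144 = 0.0006092 mol in a total volume of 0.04432 L.
[OH^-] = 0.0006092/0.04432 = 0.01375 M, so pOH = 1.86 and pH = 14.00 - 1.86 = 12.14.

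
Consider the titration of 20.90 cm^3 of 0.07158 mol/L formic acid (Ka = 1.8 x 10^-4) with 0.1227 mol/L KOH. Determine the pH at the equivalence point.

n(HCOOH) = 0.07158 x 0.02090 = 0.001496 mol; V(KOH) at equivalence = 0.001496/0.1227 = 0.01219 L.
At equivalence all the acid is converted to HCOO-; total volume = 0.02090 + 0.01219 = 0.03309 L, so [HCOO-] = 0.001496/0.03309 = 0.04521 M.
Kb = Kw/Ka = 1.0e-14 / 1.8 x 10^-4 = 5.56e-11.
[OH^-] = sqrt(Kb x [HCOO-]) = sqrt(5.56e-11 x 0.04521) = 1.58e-6 M.
pOH = 5.80, so pH = 14.00 - 5.80 = 8.20.

8.20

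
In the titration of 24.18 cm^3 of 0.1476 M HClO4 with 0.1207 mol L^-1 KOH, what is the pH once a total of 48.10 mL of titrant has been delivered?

12.49

n(acid) = 0.1476 x 0.02418 = 0.003569 mol; n(KOH) added = 0.1207 x 0.04810 = 0.005806 mol.
Base is in excess by 0.005806 - 0.003569 = 0.002237 mol in a total volume of 0.07228 L.
[OH^-] = 0.002237/0.07228 = 0.03094 M, so pOH = 1.51 and pH = 14.00 - 1.51 = 12.49.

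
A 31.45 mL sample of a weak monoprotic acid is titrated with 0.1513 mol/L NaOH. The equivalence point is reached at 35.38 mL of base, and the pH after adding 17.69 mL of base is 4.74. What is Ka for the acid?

1.8 x 10^-5

17.69 mL is half of the equivalence volume, so this is the half-equivalence point where [HA] = [A^-].
At half-equivalence pH = pKa, so pKa = 4.74.
Ka = 10^(-4.74) = 1.8 x 10^-5.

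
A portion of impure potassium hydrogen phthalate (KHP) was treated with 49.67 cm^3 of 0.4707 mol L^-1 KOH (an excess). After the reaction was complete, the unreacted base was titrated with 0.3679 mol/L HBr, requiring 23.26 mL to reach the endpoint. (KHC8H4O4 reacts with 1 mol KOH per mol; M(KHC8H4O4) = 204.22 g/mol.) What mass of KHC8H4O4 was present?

Total n(KOH) added = 0.4707 x 0.04967 = 0.02338 mol.
n(HBr) used = 0.3679 x 0.02326 = 0.008557 mol, which equals the excess n(KOH).
So n(KOH) consumed by the sample = 0.02338 - 0.008557 = 0.01482 mol.
n(KHC8H4O4) = 0.01482 / 1 = 0.01482 mol.
mass = 0.01482 mol x 204.22 g/mol = 3.03 g.

3.03 g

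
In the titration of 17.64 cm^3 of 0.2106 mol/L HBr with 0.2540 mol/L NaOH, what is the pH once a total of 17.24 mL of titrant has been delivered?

n(acid) = 0.2106 x 0.01764 = 0.003715 mol; n(NaOH) added = 0.2540 x 0.01724 = 0.004379 mol.
Base is in excess by 0.004379 - 0.003715 = 0.0006640 mol in a total volume of 0.03488 L.
[OH^-] = 0.0006640/0.03488 = 0.01904 M, so pOH = 1.72 and pH = 14.00 - 1.72 = 12.28.

12.28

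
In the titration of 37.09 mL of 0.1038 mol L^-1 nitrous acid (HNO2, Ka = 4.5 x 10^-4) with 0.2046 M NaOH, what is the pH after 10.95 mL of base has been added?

Initial n(HNO2) = 0.1038 x 0.03709 = 0.003850 mol.
n(NaOH) added = 0.2046 x 0.01095 = 0.002240 mol, converting that many moles of HNO2 to NO2-.
Remaining n(HNO2) = 0.001610 mol; n(NO2-) = 0.002240 mol.
By Henderson-Hasselbalch, pH = pKa + log([A^-]/[HA]) = 3.35 + log(0.002240/0.001610) = 3.35 + (+0.14) = 3.49.

3.49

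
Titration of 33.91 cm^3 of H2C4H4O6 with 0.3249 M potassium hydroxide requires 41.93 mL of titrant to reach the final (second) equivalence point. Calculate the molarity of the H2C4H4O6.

0.201 M

n(KOH) = 0.3249 x 0.04193 = 0.01362 mol.
At the final (second) equivalence point, 2 mol OH^- react per mol H2C4H4O6, so n(H2C4H4O6) = 0.01362 / 2 = 0.006812 mol.
[H2C4H4O6] = 0.006812 / 0.03391 L = 0.201 M.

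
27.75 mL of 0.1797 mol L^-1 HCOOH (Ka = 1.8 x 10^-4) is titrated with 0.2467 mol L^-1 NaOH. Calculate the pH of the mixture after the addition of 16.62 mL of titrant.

Initial n(HCOOH) = 0.1797 x 0.02775 = 0.004987 mol.
n(NaOH) added = 0.2467 x 0.01662 = 0.004100 mol, converting that many moles of HCOOH to HCOO-.
Remaining n(HCOOH) = 0.0008865 mol; n(HCOO-) = 0.004100 mol.
By Henderson-Hasselbalch, pH = pKa + log([A^-]/[HA]) = 3.74 + log(0.004100/0.0008865) = 3.74 + (+0.67) = 4.41.

4.41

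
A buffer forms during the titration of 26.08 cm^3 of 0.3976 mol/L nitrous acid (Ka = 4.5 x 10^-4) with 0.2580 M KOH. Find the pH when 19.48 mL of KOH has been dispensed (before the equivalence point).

Initial n(HNO2) = 0.3976 x 0.02608 = 0.01037 mol.
n(KOH) added = 0.2580 x 0.01948 = 0.005026 mol, converting that many moles of HNO2 to NO2-.
Remaining n(HNO2) = 0.005344 mol; n(NO2-) = 0.005026 mol.
By Henderson-Hasselbalch, pH = pKa + log([A^-]/[HA]) = 3.35 + log(0.005026/0.005344) = 3.35 + (-0.03) = 3.32.

3.32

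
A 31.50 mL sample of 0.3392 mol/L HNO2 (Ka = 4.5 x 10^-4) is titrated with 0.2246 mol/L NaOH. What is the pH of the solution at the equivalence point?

n(HNO2) = 0.3392 x 0.03150 = 0.01068 mol; V(NaOH) at equivalence = 0.01068/0.2246 = 0.04757 L.
At equivalence all the acid is converted to NO2-; total volume = 0.03150 + 0.04757 = 0.07907 L, so [NO2-] = 0.01068/0.07907 = 0.1351 M.
Kb = Kw/Ka = 1.0e-14 / 4.5 x 10^-4 = 2.22e-11.
[OH^-] = sqrt(Kb x [NO2-]) = sqrt(2.22e-11 x 0.1351) = 1.73e-6 M.
pOH = 5.76, so pH = 14.00 - 5.76 = 8.24.

8.24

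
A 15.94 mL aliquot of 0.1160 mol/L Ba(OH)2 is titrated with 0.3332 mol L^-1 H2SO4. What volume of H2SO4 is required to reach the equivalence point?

n(Ba(OH)2) = 0.1160 mol/L x 0.01594 L = 0.001849 mol.
At equivalence n(H2SO4) = n(Ba(OH)2) = 0.001849 mol.
V(H2SO4) = 0.001849 / 0.3332 = 0.005549 L = 5.55 mL.

5.55 mL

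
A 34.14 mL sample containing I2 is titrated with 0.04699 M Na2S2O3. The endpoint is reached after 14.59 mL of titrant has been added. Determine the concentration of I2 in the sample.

0.0100 M

n(Na2S2O3) = 0.04699 x 0.01459 = 0.0006856 mol.
From the balanced equation, 2 mol Na2S2O3 reacts with 1 mol I2, so n(I2) = 0.0006856 x 1/2 = 0.0003428 mol.
[I2] = 0.0003428 / 0.03414 L = 0.0100 M.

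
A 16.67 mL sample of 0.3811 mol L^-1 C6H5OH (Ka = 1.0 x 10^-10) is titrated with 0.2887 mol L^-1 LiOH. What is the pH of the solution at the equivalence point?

11.61

n(C6H5OH) = 0.3811 x 0.01667 = 0.006353 mol; V(LiOH) at equivalence = 0.006353/0.2887 = 0.02201 L.
At equivalence all the acid is converted to C6H5O-; total volume = 0.01667 + 0.02201 = 0.03868 L, so [C6H5O-] = 0.006353/0.03868 = 0.1643 M.
Kb = Kw/Ka = 1.0e-14 / 1.0 x 10^-10 = 0.000100.
[OH^-] = sqrt(Kb x [C6H5O-]) = sqrt(0.000100 x 0.1643) = 0.00405 M.
pOH = 2.39, so pH = 14.00 - 2.39 = 11.61.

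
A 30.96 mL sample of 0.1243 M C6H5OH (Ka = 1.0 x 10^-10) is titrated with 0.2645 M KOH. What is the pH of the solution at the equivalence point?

n(C6H5OH) = 0.1243 x 0.03096 = 0.003848 mol; V(KOH) at equivalence = 0.003848/0.2645 = 0.01455 L.
At equivalence all the acid is converted to C6H5O-; total volume = 0.03096 + 0.01455 = 0.04551 L, so [C6H5O-] = 0.003848/0.04551 = 0.08456 M.
Kb = Kw/Ka = 1.0e-14 / 1.0 x 10^-10 = 0.000100.
[OH^-] = sqrt(Kb x [C6H5O-]) = sqrt(0.000100 x 0.08456) = 0.00291 M.
pOH = 2.54, so pH = 14.00 - 2.54 = 11.46.

11.46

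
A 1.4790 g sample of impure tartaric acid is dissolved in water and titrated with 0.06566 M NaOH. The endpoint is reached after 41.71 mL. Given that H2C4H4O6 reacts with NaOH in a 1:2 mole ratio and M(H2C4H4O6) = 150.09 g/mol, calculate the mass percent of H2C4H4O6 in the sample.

13.9%

n(NaOH) = 0.06566 x 0.04171 = 0.002739 mol.
n(H2C4H4O6) = 0.002739 / 2 = 0.001369 mol.
mass of H2C4H4O6 = 0.001369 x 150.09 = 0.2055 g.
% purity = 0.2055 / 1.4790 x 100 = 13.9%.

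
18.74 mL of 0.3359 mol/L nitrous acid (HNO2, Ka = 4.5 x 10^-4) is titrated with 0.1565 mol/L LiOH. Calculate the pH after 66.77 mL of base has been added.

12.69

n(acid) = 0.3359 x 0.01874 = 0.006295 mol; n(LiOH) added = 0.1565 x 0.06677 = 0.01045 mol.
Base is in excess by 0.01045 - 0.006295 = 0.004155 mol in a total volume of 0.08551 L.
[OH^-] = 0.004155/0.08551 = 0.04859 M, so pOH = 1.31 and pH = 14.00 - 1.31 = 12.69.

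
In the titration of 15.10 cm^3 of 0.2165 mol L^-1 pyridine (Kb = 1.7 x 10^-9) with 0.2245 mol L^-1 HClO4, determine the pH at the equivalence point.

3.09

n(C5H5N) = 0.2165 x 0.01510 = 0.003269 mol; V(HClO4) at equivalence = 0.003269/0.2245 = 0.01456 L.
At equivalence the base is fully converted to C5H5NH+; total volume = 0.02966 L, so [C5H5NH+] = 0.003269/0.02966 = 0.1102 M.
Ka(C5H5NH+) = Kw/Kb = 1.0e-14 / 1.7 x 10^-9 = 5.88e-6.
[H^+] = sqrt(Ka x [C5H5NH+]) = sqrt(5.88e-6 x 0.1102) = 0.000805 M.
pH = -log(0.000805) = 3.09.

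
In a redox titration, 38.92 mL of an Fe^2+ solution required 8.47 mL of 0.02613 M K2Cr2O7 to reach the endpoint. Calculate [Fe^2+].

n(K2Cr2O7) = 0.02613 x 0.008470 = 0.0002213 mol.
From the balanced equation, 1 mol K2Cr2O7 reacts with 6 mol Fe^2+, so n(Fe^2+) = 0.0002213 x 6/1 = 0.001328 mol.
[Fe^2+] = 0.001328 / 0.03892 L = 0.0341 M.

0.0341 M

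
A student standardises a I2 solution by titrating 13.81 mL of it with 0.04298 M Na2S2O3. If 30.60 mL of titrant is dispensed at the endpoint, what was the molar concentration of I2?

0.0476 M

n(Na2S2O3) = 0.04298 x 0.03060 = 0.001315 mol.
From the balanced equation, 2 mol Na2S2O3 reacts with 1 mol I2, so n(I2) = 0.001315 x 1/2 = 0.0006576 mol.
[I2] = 0.0006576 / 0.01381 L = 0.0476 M.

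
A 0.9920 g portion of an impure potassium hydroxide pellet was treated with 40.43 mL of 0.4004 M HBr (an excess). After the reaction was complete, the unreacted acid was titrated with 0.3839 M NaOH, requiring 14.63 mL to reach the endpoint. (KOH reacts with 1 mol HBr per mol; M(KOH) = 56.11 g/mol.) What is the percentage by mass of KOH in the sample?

Total n(HBr) added = 0.4004 x 0.04043 = 0.01619 mol.
n(NaOH) used = 0.3839 x 0.01463 = 0.005616 mol, which equals the excess n(HBr).
So n(HBr) consumed by the sample = 0.01619 - 0.005616 = 0.01057 mol.
n(KOH) = 0.01057 / 1 = 0.01057 mol.
mass KOH = 0.01057 x 56.11 = 0.5932 g, so %KOH = 0.5932/0.9920 x 100 = 59.8%.

59.8%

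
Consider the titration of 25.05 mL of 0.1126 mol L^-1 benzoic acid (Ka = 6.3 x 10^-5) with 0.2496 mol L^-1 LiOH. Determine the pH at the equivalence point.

n(C6H5COOH) = 0.1126 x 0.02505 = 0.002821 mol; V(LiOH) at equivalence = 0.002821/0.2496 = 0.01130 L.
At equivalence all the acid is converted to C6H5COO-; total volume = 0.02505 + 0.01130 = 0.03635 L, so [C6H5COO-] = 0.002821/0.03635 = 0.07760 M.
Kb = Kw/Ka = 1.0e-14 / 6.3 x 10^-5 = 1.59e-10.
[OH^-] = sqrt(Kb x [C6H5COO-]) = sqrt(1.59e-10 x 0.07760) = 3.51e-6 M.
pOH = 5.45, so pH = 14.00 - 5.45 = 8.55.

8.55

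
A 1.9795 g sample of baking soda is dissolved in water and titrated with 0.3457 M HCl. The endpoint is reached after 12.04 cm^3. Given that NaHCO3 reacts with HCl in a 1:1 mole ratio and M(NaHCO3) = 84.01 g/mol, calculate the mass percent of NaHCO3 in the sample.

17.7%

n(HCl) = 0.3457 x 0.01204 = 0.004162 mol.
n(NaHCO3) = 0.004162 / 1 = 0.004162 mol.
mass of NaHCO3 = 0.004162 x 84.01 = 0.3497 g.
% purity = 0.3497 / 1.9795 x 100 = 17.7%.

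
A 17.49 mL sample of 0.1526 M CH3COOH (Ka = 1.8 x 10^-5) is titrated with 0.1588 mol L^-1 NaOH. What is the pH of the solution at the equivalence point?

8.82

n(CH3COOH) = 0.1526 x 0.01749 = 0.002669 mol; V(NaOH) at equivalence = 0.002669/0.1588 = 0.01681 L.
At equivalence all the acid is converted to CH3COO-; total volume = 0.01749 + 0.01681 = 0.03430 L, so [CH3COO-] = 0.002669/0.03430 = 0.07782 M.
Kb = Kw/Ka = 1.0e-14 / 1.8 x 10^-5 = 5.56e-10.
[OH^-] = sqrt(Kb x [CH3COO-]) = sqrt(5.56e-10 x 0.07782) = 6.58e-6 M.
pOH = 5.18, so pH = 14.00 - 5.18 = 8.82.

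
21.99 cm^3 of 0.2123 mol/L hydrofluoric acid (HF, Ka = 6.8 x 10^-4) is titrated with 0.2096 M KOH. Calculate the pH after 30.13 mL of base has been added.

12.50

n(acid) = 0.2123 x 0.02199 = 0.004668 mol; n(KOH) added = 0.2096 x 0.03013 = 0.006315 mol.
Base is in excess by 0.006315 - 0.004668 = 0.001647 mol in a total volume of 0.05212 L.
[OH^-] = 0.001647/0.05212 = 0.03160 M, so pOH = 1.50 and pH = 14.00 - 1.50 = 12.50.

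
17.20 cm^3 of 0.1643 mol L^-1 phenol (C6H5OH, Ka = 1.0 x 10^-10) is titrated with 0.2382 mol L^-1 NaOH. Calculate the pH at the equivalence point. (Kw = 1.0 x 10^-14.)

11.49

n(C6H5OH) = 0.1643 x 0.01720 = 0.002826 mol; V(NaOH) at equivalence = 0.002826/0.2382 = 0.01186 L.
At equivalence all the acid is converted to C6H5O-; total volume = 0.01720 + 0.01186 = 0.02906 L, so [C6H5O-] = 0.002826/0.02906 = 0.09723 M.
Kb = Kw/Ka = 1.0e-14 / 1.0 x 10^-10 = 0.000100.
[OH^-] = sqrt(Kb x [C6H5O-]) = sqrt(0.000100 x 0.09723) = 0.00312 M.
pOH = 2.51, so pH = 14.00 - 2.51 = 11.49.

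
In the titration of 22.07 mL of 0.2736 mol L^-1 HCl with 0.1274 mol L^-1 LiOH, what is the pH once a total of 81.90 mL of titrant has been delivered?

n(acid) = 0.2736 x 0.02207 = 0.006038 mol; n(LiOH) added = 0.1274 x 0.08190 = 0.01043 mol.
Base is in excess by 0.01043 - 0.006038 = 0.004396 mol in a total volume of 0.1040 L.
[OH^-] = 0.004396/0.1040 = 0.04228 M, so pOH = 1.37 and pH = 14.00 - 1.37 = 12.63.

12.63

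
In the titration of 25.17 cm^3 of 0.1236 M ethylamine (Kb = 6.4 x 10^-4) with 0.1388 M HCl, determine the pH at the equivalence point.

6.00

n(C2H5NH2) = 0.1236 x 0.02517 = 0.003111 mol; V(HCl) at equivalence = 0.003111/0.1388 = 0.02241 L.
At equivalence the base is fully converted to C2H5NH3+; total volume = 0.04758 L, so [C2H5NH3+] = 0.003111/0.04758 = 0.06538 M.
Ka(C2H5NH3+) = Kw/Kb = 1.0e-14 / 6.4 x 10^-4 = 1.56e-11.
[H^+] = sqrt(Ka x [C2H5NH3+]) = sqrt(1.56e-11 x 0.06538) = 1.01e-6 M.
pH = -log(1.01e-6) = 6.00.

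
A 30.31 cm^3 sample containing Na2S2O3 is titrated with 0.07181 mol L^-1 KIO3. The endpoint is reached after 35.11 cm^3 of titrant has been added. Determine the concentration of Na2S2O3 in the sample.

n(KIO3) = 0.07181 x 0.03511 = 0.002521 mol.
From the balanced equation, 1 mol KIO3 reacts with 6 mol Na2S2O3, so n(Na2S2O3) = 0.002521 x 6/1 = 0.01513 mol.
[Na2S2O3] = 0.01513 / 0.03031 L = 0.499 M.

0.499 M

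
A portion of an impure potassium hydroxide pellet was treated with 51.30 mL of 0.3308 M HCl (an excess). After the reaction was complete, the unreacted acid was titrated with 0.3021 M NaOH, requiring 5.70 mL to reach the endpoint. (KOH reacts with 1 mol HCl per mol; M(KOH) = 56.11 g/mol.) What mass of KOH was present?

0.856 g

Total n(HCl) added = 0.3308 x 0.05130 = 0.01697 mol.
n(NaOH) used = 0.3021 x 0.005700 = 0.001722 mol, which equals the excess n(HCl).
So n(HCl) consumed by the sample = 0.01697 - 0.001722 = 0.01525 mol.
n(KOH) = 0.01525 / 1 = 0.01525 mol.
mass = 0.01525 mol x 56.11 g/mol = 0.856 g.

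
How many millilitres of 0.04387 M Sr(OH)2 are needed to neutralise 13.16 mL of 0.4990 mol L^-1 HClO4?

74.8 mL

n(HClO4) = 0.4990 mol/L x 0.01316 L = 0.006567 mol.
The neutralisation is 2 HClO4 : 1 Sr(OH)2, so n(Sr(OH)2) = 0.006567 x 1/2 = 0.003283 mol.
V(Sr(OH)2) = 0.003283 / 0.04387 = 0.07484 L = 74.8 mL.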